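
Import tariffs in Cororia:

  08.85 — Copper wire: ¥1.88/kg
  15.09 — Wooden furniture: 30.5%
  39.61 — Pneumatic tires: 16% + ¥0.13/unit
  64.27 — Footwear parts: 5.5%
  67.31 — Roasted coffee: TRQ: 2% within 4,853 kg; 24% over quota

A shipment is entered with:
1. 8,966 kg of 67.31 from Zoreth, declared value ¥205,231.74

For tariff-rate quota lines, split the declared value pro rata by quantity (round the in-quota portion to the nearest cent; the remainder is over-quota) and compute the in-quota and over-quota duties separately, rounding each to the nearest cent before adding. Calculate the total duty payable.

Line 1 (67.31, Zoreth, 8,966 kg, ¥205,231.74):
Code 67.31 is under a tariff-rate quota (threshold 4,853 kg). In-quota: 4,853 kg at 2%; over-quota: 4,113 kg at 24%.
Pro-rata value split: in-quota = ¥205,231.74 × 4,853/8,966 = ¥111,085.17; over-quota = ¥205,231.74 − ¥111,085.17 = ¥94,146.57.
In-quota duty = ¥111,085.17 × 2% = ¥2,221.70. Over-quota duty = ¥94,146.57 × 24% = ¥22,595.18.
Line duty = ¥2,221.70 + ¥22,595.18 = ¥24,816.88.

¥24,816.88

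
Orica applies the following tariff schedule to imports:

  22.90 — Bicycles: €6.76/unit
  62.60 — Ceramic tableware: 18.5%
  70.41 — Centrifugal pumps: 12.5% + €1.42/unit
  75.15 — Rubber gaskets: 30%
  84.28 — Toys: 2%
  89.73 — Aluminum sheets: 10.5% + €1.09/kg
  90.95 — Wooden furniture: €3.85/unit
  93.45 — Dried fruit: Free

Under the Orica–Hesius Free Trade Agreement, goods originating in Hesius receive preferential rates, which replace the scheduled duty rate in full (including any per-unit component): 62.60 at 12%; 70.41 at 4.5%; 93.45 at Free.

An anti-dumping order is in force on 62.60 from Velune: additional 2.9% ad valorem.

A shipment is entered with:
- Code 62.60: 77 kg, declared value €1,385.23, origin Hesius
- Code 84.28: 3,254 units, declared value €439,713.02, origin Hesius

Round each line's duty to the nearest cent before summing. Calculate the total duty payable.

€8,960.49

Line 1 (62.60, Hesius, 77 kg, €1,385.23):
Base rate for 62.60 is 18.5%.
Origin Hesius qualifies under the Orica–Hesius agreement and 62.60 is covered: preferential rate 12% applies instead.
The additional-duty order on 62.60 targets Velune, not Hesius; it does not apply.
Duty = €1,385.23 × 12% = €166.23.
Line 2 (84.28, Hesius, 3,254 units, €439,713.02):
Base rate for 84.28 is 2%.
Origin Hesius is the FTA partner but 84.28 is not on the preference list; base rate stands.
Duty = €439,713.02 × 2% = €8,794.26.
Total = €166.23 + €8,794.26 = €8,960.49.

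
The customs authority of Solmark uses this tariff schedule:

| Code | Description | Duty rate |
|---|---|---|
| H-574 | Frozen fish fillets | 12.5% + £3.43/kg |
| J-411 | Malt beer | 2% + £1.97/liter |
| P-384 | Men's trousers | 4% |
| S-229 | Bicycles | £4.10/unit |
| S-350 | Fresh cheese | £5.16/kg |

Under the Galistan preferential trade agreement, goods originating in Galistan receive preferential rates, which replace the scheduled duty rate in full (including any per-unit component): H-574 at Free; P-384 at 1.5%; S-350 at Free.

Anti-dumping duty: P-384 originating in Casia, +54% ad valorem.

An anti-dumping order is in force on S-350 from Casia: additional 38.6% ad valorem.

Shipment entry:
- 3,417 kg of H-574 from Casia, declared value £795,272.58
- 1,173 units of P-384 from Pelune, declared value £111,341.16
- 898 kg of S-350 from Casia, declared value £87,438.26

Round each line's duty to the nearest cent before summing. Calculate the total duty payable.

£153,967.88

Line 1 (H-574, Casia, 3,417 kg, £795,272.58):
Base rate for H-574 is 12.5% + £3.43/kg.
H-574 has an FTA preferential rate, but origin Casia is not Galistan; base rate stands.
Duty = £795,272.58 × 12.5% + 3,417 × £3.43 = £111,129.38.
Line 2 (P-384, Pelune, 1,173 units, £111,341.16):
Base rate for P-384 is 4%.
P-384 has an FTA preferential rate, but origin Pelune is not Galistan; base rate stands.
The additional-duty order on P-384 targets Casia, not Pelune; it does not apply.
Duty = £111,341.16 × 4% = £4,453.65.
Line 3 (S-350, Casia, 898 kg, £87,438.26):
Base rate for S-350 is £5.16/kg.
S-350 has an FTA preferential rate, but origin Casia is not Galistan; base rate stands.
Additional duty on S-350 from Casia: +38.6% ad valorem. Applied ad valorem rate = 38.6%.
Duty = £87,438.26 × 38.6% + 898 × £5.16 = £38,384.85.
Total = £111,129.38 + £4,453.65 + £38,384.85 = £153,967.88.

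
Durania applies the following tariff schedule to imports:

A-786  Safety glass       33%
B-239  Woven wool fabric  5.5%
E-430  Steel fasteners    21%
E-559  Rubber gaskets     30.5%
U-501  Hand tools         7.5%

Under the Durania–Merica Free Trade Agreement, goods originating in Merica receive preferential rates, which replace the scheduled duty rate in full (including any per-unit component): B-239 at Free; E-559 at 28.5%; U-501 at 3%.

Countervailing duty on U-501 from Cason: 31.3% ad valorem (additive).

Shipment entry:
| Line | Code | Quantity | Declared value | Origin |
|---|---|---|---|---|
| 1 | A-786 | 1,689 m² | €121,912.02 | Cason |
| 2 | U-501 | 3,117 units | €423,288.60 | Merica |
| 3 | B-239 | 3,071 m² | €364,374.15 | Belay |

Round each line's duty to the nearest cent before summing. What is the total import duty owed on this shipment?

Line 1 (A-786, Cason, 1,689 m², €121,912.02):
Base rate for A-786 is 33%.
Duty = €121,912.02 × 33% = €40,230.97.
Line 2 (U-501, Merica, 3,117 units, €423,288.60):
Base rate for U-501 is 7.5%.
Origin Merica qualifies under the Durania–Merica agreement and U-501 is covered: preferential rate 3% applies instead.
The additional-duty order on U-501 targets Cason, not Merica; it does not apply.
Duty = €423,288.60 × 3% = €12,698.66.
Line 3 (B-239, Belay, 3,071 m², €364,374.15):
Base rate for B-239 is 5.5%.
B-239 has an FTA preferential rate, but origin Belay is not Merica; base rate stands.
Duty = €364,374.15 × 5.5% = €20,040.58.
Total = €40,230.97 + €12,698.66 + €20,040.58 = €72,970.21.

€72,970.21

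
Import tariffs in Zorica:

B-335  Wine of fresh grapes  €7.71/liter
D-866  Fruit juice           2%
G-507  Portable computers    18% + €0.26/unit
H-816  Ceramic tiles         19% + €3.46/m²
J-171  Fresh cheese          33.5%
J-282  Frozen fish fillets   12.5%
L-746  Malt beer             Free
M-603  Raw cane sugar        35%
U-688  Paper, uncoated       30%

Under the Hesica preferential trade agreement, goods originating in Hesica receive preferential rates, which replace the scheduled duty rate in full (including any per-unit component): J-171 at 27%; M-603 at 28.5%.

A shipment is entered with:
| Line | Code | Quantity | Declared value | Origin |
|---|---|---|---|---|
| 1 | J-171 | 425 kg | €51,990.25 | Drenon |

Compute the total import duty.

Line 1 (J-171, Drenon, 425 kg, €51,990.25):
Base rate for J-171 is 33.5%.
J-171 has an FTA preferential rate, but origin Drenon is not Hesica; base rate stands.
Duty = €51,990.25 × 33.5% = €17,416.73.

€17,416.73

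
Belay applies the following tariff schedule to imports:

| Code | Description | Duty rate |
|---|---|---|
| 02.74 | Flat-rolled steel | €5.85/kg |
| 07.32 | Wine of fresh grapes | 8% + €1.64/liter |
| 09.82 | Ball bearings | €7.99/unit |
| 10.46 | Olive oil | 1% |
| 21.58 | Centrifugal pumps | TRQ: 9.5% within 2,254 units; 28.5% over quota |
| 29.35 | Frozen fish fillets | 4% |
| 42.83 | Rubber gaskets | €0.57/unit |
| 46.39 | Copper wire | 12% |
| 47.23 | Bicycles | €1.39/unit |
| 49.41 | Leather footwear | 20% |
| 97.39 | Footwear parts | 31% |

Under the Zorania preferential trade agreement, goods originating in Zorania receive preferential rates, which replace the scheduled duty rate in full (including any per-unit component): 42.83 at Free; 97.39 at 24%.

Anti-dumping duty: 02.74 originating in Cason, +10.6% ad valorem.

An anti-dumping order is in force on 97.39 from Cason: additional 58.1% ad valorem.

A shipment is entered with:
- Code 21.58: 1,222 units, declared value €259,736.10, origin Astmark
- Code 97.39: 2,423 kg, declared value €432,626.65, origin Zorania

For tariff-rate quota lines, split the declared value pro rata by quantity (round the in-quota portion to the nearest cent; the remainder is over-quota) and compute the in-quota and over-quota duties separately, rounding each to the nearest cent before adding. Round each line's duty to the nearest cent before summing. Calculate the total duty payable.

€128,505.33

Line 1 (21.58, Astmark, 1,222 units, €259,736.10):
Code 21.58 is under a tariff-rate quota (threshold 2,254 units). Quantity 1,222 units is within the quota, so the in-quota rate 9.5% applies to the full value.
Duty = €259,736.10 × 9.5% = €24,674.93.
Line 2 (97.39, Zorania, 2,423 kg, €432,626.65):
Base rate for 97.39 is 31%.
Origin Zorania qualifies under the Belay–Zorania agreement and 97.39 is covered: preferential rate 24% applies instead.
The additional-duty order on 97.39 targets Cason, not Zorania; it does not apply.
Duty = €432,626.65 × 24% = €103,830.40.
Total = €24,674.93 + €103,830.40 = €128,505.33.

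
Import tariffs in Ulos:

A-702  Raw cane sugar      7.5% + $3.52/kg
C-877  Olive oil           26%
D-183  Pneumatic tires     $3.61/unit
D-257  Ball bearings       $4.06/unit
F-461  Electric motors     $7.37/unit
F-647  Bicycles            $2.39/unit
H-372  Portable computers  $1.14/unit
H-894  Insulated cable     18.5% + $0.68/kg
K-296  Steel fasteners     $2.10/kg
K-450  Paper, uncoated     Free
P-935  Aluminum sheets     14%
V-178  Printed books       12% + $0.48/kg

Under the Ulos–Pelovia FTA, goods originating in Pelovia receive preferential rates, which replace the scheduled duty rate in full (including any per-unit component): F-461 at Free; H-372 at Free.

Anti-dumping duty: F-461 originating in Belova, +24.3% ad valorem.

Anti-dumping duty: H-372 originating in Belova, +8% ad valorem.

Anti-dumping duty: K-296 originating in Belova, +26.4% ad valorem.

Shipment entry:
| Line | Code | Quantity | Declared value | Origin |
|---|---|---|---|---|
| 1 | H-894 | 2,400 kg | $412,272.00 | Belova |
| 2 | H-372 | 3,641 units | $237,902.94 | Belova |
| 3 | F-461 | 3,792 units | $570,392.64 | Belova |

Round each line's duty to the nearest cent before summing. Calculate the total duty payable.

$267,637.75

Line 1 (H-894, Belova, 2,400 kg, $412,272.00):
Base rate for H-894 is 18.5% + $0.68/kg.
Duty = $412,272.00 × 18.5% + 2,400 × $0.68 = $77,902.32.
Line 2 (H-372, Belova, 3,641 units, $237,902.94):
Base rate for H-372 is $1.14/unit.
H-372 has an FTA preferential rate, but origin Belova is not Pelovia; base rate stands.
Additional duty on H-372 from Belova: +8% ad valorem. Applied ad valorem rate = 8%.
Duty = $237,902.94 × 8% + 3,641 × $1.14 = $23,182.98.
Line 3 (F-461, Belova, 3,792 units, $570,392.64):
Base rate for F-461 is $7.37/unit.
F-461 has an FTA preferential rate, but origin Belova is not Pelovia; base rate stands.
Additional duty on F-461 from Belova: +24.3% ad valorem. Applied ad valorem rate = 24.3%.
Duty = $570,392.64 × 24.3% + 3,792 × $7.37 = $166,552.45.
Total = $77,902.32 + $23,182.98 + $166,552.45 = $267,637.75.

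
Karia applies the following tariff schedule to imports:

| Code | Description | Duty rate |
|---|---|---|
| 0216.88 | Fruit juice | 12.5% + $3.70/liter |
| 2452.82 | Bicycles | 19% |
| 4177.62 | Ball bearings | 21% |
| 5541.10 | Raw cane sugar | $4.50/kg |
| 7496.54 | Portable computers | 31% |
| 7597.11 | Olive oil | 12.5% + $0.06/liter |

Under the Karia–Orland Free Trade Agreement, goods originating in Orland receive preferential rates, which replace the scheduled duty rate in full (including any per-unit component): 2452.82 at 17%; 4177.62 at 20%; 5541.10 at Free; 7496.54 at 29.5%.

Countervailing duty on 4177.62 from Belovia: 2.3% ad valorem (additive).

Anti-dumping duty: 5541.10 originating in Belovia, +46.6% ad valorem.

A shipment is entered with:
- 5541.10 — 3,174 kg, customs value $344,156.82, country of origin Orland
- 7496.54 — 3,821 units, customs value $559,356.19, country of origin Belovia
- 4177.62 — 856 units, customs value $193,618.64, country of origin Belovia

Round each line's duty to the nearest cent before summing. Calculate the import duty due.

Line 1 (5541.10, Orland, 3,174 kg, $344,156.82):
Base rate for 5541.10 is $4.50/kg.
Origin Orland qualifies under the Karia–Orland agreement and 5541.10 is covered: preferential rate Free applies instead.
The additional-duty order on 5541.10 targets Belovia, not Orland; it does not apply.
Duty = $344,156.82 × 0% = $0.00.
Line 2 (7496.54, Belovia, 3,821 units, $559,356.19):
Base rate for 7496.54 is 31%.
7496.54 has an FTA preferential rate, but origin Belovia is not Orland; base rate stands.
Duty = $559,356.19 × 31% = $173,400.42.
Line 3 (4177.62, Belovia, 856 units, $193,618.64):
Base rate for 4177.62 is 21%.
4177.62 has an FTA preferential rate, but origin Belovia is not Orland; base rate stands.
Additional duty on 4177.62 from Belovia: +2.3%. Applied ad valorem rate: 21% + 2.3% = 23.3%.
Duty = $193,618.64 × 23.3% = $45,113.14.
Total = $0.00 + $173,400.42 + $45,113.14 = $218,513.56.

$218,513.56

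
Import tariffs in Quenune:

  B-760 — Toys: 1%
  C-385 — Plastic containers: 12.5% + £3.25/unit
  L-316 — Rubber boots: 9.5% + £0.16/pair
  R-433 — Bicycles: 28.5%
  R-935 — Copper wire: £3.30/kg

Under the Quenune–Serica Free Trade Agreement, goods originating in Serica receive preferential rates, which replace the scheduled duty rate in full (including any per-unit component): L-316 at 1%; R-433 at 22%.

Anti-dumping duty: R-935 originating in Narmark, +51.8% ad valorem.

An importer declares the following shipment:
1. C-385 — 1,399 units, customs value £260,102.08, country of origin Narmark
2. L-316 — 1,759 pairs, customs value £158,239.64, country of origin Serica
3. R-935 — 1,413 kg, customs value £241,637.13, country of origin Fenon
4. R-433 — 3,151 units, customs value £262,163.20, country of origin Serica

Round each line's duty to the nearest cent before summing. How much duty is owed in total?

£100,980.71

Line 1 (C-385, Narmark, 1,399 units, £260,102.08):
Base rate for C-385 is 12.5% + £3.25/unit.
Duty = £260,102.08 × 12.5% + 1,399 × £3.25 = £37,059.51.
Line 2 (L-316, Serica, 1,759 pairs, £158,239.64):
Base rate for L-316 is 9.5% + £0.16/pair.
Origin Serica qualifies under the Quenune–Serica agreement and L-316 is covered: preferential rate 1% applies instead.
Duty = £158,239.64 × 1% = £1,582.40.
Line 3 (R-935, Fenon, 1,413 kg, £241,637.13):
Base rate for R-935 is £3.30/kg.
The additional-duty order on R-935 targets Narmark, not Fenon; it does not apply.
Duty = 1,413 × £3.30 = £4,662.90.
Line 4 (R-433, Serica, 3,151 units, £262,163.20):
Base rate for R-433 is 28.5%.
Origin Serica qualifies under the Quenune–Serica agreement and R-433 is covered: preferential rate 22% applies instead.
Duty = £262,163.20 × 22% = £57,675.90.
Total = £37,059.51 + £1,582.40 + £4,662.90 + £57,675.90 = £100,980.71.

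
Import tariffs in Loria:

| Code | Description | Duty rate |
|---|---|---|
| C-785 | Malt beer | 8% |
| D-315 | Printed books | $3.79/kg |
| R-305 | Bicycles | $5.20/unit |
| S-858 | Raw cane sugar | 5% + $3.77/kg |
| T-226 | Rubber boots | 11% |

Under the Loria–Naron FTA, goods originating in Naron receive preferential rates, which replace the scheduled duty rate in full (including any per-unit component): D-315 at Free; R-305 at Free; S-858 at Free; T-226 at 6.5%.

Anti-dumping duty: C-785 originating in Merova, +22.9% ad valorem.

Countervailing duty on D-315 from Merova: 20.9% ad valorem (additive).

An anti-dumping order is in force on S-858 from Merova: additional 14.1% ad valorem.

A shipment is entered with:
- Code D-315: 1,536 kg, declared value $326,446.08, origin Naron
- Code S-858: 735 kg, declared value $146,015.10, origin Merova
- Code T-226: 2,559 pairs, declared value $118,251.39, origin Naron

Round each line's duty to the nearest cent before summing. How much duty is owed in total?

Line 1 (D-315, Naron, 1,536 kg, $326,446.08):
Base rate for D-315 is $3.79/kg.
Origin Naron qualifies under the Loria–Naron agreement and D-315 is covered: preferential rate Free applies instead.
The additional-duty order on D-315 targets Merova, not Naron; it does not apply.
Duty = $326,446.08 × 0% = $0.00.
Line 2 (S-858, Merova, 735 kg, $146,015.10):
Base rate for S-858 is 5% + $3.77/kg.
S-858 has an FTA preferential rate, but origin Merova is not Naron; base rate stands.
Additional duty on S-858 from Merova: +14.1%. Applied ad valorem rate: 5% + 14.1% = 19.1%.
Duty = $146,015.10 × 19.1% + 735 × $3.77 = $30,659.83.
Line 3 (T-226, Naron, 2,559 pairs, $118,251.39):
Base rate for T-226 is 11%.
Origin Naron qualifies under the Loria–Naron agreement and T-226 is covered: preferential rate 6.5% applies instead.
Duty = $118,251.39 × 6.5% = $7,686.34.
Total = $0.00 + $30,659.83 + $7,686.34 = $38,346.17.

$38,346.17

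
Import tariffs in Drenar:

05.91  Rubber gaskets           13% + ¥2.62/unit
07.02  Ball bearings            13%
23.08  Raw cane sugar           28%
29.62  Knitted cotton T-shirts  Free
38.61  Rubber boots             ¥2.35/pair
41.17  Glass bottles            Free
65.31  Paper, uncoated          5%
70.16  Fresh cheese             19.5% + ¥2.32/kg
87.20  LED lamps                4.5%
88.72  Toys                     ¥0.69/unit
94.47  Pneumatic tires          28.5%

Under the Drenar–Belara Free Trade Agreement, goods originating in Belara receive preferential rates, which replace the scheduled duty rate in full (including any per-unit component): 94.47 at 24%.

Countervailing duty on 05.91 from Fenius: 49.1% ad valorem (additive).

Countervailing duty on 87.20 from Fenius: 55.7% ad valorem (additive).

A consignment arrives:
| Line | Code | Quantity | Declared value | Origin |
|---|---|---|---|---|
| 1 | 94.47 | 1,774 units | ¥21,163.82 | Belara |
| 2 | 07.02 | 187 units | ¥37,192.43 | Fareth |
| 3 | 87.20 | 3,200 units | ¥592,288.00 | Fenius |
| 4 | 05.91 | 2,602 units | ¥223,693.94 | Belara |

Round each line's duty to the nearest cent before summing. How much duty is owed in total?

Line 1 (94.47, Belara, 1,774 units, ¥21,163.82):
Base rate for 94.47 is 28.5%.
Origin Belara qualifies under the Drenar–Belara agreement and 94.47 is covered: preferential rate 24% applies instead.
Duty = ¥21,163.82 × 24% = ¥5,079.32.
Line 2 (07.02, Fareth, 187 units, ¥37,192.43):
Base rate for 07.02 is 13%.
Duty = ¥37,192.43 × 13% = ¥4,835.02.
Line 3 (87.20, Fenius, 3,200 units, ¥592,288.00):
Base rate for 87.20 is 4.5%.
Additional duty on 87.20 from Fenius: +55.7%. Applied ad valorem rate: 4.5% + 55.7% = 60.2%.
Duty = ¥592,288.00 × 60.2% = ¥356,557.38.
Line 4 (05.91, Belara, 2,602 units, ¥223,693.94):
Base rate for 05.91 is 13% + ¥2.62/unit.
Origin Belara is the FTA partner but 05.91 is not on the preference list; base rate stands.
The additional-duty order on 05.91 targets Fenius, not Belara; it does not apply.
Duty = ¥223,693.94 × 13% + 2,602 × ¥2.62 = ¥35,897.45.
Total = ¥5,079.32 + ¥4,835.02 + ¥356,557.38 + ¥35,897.45 = ¥402,369.17.

¥402,369.17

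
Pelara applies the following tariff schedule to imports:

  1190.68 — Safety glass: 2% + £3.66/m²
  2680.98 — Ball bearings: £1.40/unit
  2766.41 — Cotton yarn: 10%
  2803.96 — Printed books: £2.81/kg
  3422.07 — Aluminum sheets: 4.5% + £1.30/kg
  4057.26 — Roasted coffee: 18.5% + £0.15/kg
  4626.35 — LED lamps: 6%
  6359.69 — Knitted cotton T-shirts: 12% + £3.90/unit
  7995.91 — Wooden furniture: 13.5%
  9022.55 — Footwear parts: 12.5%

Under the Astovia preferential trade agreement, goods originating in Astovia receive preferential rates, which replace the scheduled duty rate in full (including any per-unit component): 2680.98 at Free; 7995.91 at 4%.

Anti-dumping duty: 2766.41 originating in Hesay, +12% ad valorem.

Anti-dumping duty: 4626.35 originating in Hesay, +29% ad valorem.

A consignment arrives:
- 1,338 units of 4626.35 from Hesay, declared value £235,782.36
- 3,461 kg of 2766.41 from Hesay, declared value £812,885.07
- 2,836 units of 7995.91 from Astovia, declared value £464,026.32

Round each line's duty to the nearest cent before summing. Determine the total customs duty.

Line 1 (4626.35, Hesay, 1,338 units, £235,782.36):
Base rate for 4626.35 is 6%.
Additional duty on 4626.35 from Hesay: +29%. Applied ad valorem rate: 6% + 29% = 35%.
Duty = £235,782.36 × 35% = £82,523.83.
Line 2 (2766.41, Hesay, 3,461 kg, £812,885.07):
Base rate for 2766.41 is 10%.
Additional duty on 2766.41 from Hesay: +12%. Applied ad valorem rate: 10% + 12% = 22%.
Duty = £812,885.07 × 22% = £178,834.72.
Line 3 (7995.91, Astovia, 2,836 units, £464,026.32):
Base rate for 7995.91 is 13.5%.
Origin Astovia qualifies under the Pelara–Astovia agreement and 7995.91 is covered: preferential rate 4% applies instead.
Duty = £464,026.32 × 4% = £18,561.05.
Total = £82,523.83 + £178,834.72 + £18,561.05 = £279,919.60.

£279,919.60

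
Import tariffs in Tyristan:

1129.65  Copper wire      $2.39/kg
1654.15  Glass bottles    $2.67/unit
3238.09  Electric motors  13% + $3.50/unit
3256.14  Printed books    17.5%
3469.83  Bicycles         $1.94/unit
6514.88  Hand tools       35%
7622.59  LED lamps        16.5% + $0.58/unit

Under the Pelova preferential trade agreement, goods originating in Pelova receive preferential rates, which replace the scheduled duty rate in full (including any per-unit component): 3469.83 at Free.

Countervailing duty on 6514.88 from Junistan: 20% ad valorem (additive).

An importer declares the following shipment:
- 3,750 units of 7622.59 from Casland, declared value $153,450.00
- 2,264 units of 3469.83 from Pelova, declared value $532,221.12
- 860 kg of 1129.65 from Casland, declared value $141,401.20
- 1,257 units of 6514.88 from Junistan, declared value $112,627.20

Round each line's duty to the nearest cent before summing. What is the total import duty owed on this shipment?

Line 1 (7622.59, Casland, 3,750 units, $153,450.00):
Base rate for 7622.59 is 16.5% + $0.58/unit.
Duty = $153,450.00 × 16.5% + 3,750 × $0.58 = $27,494.25.
Line 2 (3469.83, Pelova, 2,264 units, $532,221.12):
Base rate for 3469.83 is $1.94/unit.
Origin Pelova qualifies under the Tyristan–Pelova agreement and 3469.83 is covered: preferential rate Free applies instead.
Duty = $532,221.12 × 0% = $0.00.
Line 3 (1129.65, Casland, 860 kg, $141,401.20):
Base rate for 1129.65 is $2.39/kg.
Duty = 860 × $2.39 = $2,055.40.
Line 4 (6514.88, Junistan, 1,257 units, $112,627.20):
Base rate for 6514.88 is 35%.
Additional duty on 6514.88 from Junistan: +20%. Applied ad valorem rate: 35% + 20% = 55%.
Duty = $112,627.20 × 55% = $61,944.96.
Total = $27,494.25 + $0.00 + $2,055.40 + $61,944.96 = $91,494.61.

$91,494.61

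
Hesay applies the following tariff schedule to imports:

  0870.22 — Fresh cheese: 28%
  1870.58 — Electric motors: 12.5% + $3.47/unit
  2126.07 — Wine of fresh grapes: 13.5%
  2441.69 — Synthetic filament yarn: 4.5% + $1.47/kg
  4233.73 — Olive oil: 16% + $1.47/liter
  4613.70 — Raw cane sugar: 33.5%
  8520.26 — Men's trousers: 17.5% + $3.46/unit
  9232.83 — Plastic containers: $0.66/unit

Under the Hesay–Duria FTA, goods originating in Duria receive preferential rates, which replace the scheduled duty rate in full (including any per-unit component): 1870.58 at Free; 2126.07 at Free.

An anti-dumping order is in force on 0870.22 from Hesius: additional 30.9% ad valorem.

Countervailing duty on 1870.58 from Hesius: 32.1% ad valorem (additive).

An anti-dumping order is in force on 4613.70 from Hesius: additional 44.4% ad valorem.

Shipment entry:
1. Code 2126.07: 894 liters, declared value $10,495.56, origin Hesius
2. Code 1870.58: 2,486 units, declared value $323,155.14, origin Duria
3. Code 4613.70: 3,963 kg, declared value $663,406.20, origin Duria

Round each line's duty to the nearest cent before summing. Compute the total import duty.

Line 1 (2126.07, Hesius, 894 liters, $10,495.56):
Base rate for 2126.07 is 13.5%.
2126.07 has an FTA preferential rate, but origin Hesius is not Duria; base rate stands.
Duty = $10,495.56 × 13.5% = $1,416.90.
Line 2 (1870.58, Duria, 2,486 units, $323,155.14):
Base rate for 1870.58 is 12.5% + $3.47/unit.
Origin Duria qualifies under the Hesay–Duria agreement and 1870.58 is covered: preferential rate Free applies instead.
The additional-duty order on 1870.58 targets Hesius, not Duria; it does not apply.
Duty = $323,155.14 × 0% = $0.00.
Line 3 (4613.70, Duria, 3,963 kg, $663,406.20):
Base rate for 4613.70 is 33.5%.
Origin Duria is the FTA partner but 4613.70 is not on the preference list; base rate stands.
The additional-duty order on 4613.70 targets Hesius, not Duria; it does not apply.
Duty = $663,406.20 × 33.5% = $222,241.08.
Total = $1,416.90 + $0.00 + $222,241.08 = $223,657.98.

$223,657.98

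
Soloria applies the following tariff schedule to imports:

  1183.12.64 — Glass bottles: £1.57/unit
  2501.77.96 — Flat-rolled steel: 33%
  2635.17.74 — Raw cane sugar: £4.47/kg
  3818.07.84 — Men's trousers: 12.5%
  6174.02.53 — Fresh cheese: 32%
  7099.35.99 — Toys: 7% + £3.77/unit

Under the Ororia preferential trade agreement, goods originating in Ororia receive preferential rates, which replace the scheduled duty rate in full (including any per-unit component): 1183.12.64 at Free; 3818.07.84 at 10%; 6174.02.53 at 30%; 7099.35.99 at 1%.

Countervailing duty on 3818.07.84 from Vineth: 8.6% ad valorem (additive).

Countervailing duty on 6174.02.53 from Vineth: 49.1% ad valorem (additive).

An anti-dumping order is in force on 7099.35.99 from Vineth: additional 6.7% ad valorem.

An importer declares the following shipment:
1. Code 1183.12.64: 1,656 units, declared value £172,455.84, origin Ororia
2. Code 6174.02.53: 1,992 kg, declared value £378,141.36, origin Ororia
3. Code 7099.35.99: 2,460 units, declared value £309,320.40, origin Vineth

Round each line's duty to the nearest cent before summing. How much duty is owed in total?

Line 1 (1183.12.64, Ororia, 1,656 units, £172,455.84):
Base rate for 1183.12.64 is £1.57/unit.
Origin Ororia qualifies under the Soloria–Ororia agreement and 1183.12.64 is covered: preferential rate Free applies instead.
Duty = £172,455.84 × 0% = £0.00.
Line 2 (6174.02.53, Ororia, 1,992 kg, £378,141.36):
Base rate for 6174.02.53 is 32%.
Origin Ororia qualifies under the Soloria–Ororia agreement and 6174.02.53 is covered: preferential rate 30% applies instead.
The additional-duty order on 6174.02.53 targets Vineth, not Ororia; it does not apply.
Duty = £378,141.36 × 30% = £113,442.41.
Line 3 (7099.35.99, Vineth, 2,460 units, £309,320.40):
Base rate for 7099.35.99 is 7% + £3.77/unit.
7099.35.99 has an FTA preferential rate, but origin Vineth is not Ororia; base rate stands.
Additional duty on 7099.35.99 from Vineth: +6.7%. Applied ad valorem rate: 7% + 6.7% = 13.7%.
Duty = £309,320.40 × 13.7% + 2,460 × £3.77 = £51,651.09.
Total = £0.00 + £113,442.41 + £51,651.09 = £165,093.50.

£165,093.50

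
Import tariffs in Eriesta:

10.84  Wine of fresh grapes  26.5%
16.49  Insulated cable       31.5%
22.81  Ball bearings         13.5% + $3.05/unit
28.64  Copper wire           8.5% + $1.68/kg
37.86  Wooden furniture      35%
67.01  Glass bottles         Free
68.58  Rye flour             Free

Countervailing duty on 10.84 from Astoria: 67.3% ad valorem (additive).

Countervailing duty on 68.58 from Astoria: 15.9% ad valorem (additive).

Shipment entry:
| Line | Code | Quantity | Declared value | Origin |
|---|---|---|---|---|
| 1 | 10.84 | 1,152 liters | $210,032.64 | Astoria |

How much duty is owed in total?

$197,010.62

Line 1 (10.84, Astoria, 1,152 liters, $210,032.64):
Base rate for 10.84 is 26.5%.
Additional duty on 10.84 from Astoria: +67.3%. Applied ad valorem rate: 26.5% + 67.3% = 93.8%.
Duty = $210,032.64 × 93.8% = $197,010.62.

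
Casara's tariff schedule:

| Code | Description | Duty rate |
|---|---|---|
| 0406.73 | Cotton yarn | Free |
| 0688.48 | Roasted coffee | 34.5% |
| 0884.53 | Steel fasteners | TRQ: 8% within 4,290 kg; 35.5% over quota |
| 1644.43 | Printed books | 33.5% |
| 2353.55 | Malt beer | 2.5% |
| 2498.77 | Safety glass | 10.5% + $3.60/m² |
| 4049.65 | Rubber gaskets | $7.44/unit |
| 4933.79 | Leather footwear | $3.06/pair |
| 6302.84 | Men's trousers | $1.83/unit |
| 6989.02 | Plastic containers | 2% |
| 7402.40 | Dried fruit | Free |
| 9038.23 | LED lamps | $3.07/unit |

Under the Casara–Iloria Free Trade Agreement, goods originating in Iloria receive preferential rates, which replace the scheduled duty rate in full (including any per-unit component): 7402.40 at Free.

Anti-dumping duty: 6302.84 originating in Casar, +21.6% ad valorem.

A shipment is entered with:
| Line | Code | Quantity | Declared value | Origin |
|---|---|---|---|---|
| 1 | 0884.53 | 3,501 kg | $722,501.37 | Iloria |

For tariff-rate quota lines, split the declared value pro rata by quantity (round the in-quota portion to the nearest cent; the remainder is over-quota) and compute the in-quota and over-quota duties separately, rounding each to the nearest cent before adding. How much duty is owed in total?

Line 1 (0884.53, Iloria, 3,501 kg, $722,501.37):
Code 0884.53 is under a tariff-rate quota (threshold 4,290 kg). Quantity 3,501 kg is within the quota, so the in-quota rate 8% applies to the full value.
Duty = $722,501.37 × 8% = $57,800.11.

$57,800.11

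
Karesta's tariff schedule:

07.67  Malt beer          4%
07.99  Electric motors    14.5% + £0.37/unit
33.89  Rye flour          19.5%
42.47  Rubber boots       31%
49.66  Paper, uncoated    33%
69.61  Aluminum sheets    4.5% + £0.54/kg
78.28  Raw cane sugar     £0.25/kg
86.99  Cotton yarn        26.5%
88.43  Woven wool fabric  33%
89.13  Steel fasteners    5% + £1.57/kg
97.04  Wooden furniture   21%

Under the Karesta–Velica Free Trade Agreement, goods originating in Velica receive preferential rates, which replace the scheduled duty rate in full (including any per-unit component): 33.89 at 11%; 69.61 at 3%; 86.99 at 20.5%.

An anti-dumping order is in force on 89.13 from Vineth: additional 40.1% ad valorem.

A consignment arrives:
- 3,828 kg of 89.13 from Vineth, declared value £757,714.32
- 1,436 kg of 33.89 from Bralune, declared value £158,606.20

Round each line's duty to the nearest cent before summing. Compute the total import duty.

£378,667.33

Line 1 (89.13, Vineth, 3,828 kg, £757,714.32):
Base rate for 89.13 is 5% + £1.57/kg.
Additional duty on 89.13 from Vineth: +40.1%. Applied ad valorem rate: 5% + 40.1% = 45.1%.
Duty = £757,714.32 × 45.1% + 3,828 × £1.57 = £347,739.12.
Line 2 (33.89, Bralune, 1,436 kg, £158,606.20):
Base rate for 33.89 is 19.5%.
33.89 has an FTA preferential rate, but origin Bralune is not Velica; base rate stands.
Duty = £158,606.20 × 19.5% = £30,928.21.
Total = £347,739.12 + £30,928.21 = £378,667.33.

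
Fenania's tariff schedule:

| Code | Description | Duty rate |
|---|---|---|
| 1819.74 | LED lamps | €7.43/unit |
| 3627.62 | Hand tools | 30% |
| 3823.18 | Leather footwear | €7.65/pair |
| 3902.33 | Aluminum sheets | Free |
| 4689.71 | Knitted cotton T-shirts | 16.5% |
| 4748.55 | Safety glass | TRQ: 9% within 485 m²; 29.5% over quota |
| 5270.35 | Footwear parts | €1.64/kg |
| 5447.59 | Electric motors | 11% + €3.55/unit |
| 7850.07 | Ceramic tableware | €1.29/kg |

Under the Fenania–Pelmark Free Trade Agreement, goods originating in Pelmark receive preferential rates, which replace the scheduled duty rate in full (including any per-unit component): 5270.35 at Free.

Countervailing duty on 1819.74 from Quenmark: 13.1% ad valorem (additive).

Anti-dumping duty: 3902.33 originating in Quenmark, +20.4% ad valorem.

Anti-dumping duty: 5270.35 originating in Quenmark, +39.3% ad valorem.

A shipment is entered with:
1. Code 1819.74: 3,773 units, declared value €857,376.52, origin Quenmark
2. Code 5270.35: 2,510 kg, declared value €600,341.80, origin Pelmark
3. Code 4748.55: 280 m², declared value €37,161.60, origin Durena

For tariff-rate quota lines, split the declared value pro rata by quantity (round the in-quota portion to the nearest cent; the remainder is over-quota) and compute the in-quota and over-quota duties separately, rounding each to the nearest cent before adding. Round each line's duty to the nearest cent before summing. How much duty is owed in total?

€143,694.25

Line 1 (1819.74, Quenmark, 3,773 units, €857,376.52):
Base rate for 1819.74 is €7.43/unit.
Additional duty on 1819.74 from Quenmark: +13.1% ad valorem. Applied ad valorem rate = 13.1%.
Duty = €857,376.52 × 13.1% + 3,773 × €7.43 = €140,349.71.
Line 2 (5270.35, Pelmark, 2,510 kg, €600,341.80):
Base rate for 5270.35 is €1.64/kg.
Origin Pelmark qualifies under the Fenania–Pelmark agreement and 5270.35 is covered: preferential rate Free applies instead.
The additional-duty order on 5270.35 targets Quenmark, not Pelmark; it does not apply.
Duty = €600,341.80 × 0% = €0.00.
Line 3 (4748.55, Durena, 280 m², €37,161.60):
Code 4748.55 is under a tariff-rate quota (threshold 485 m²). Quantity 280 m² is within the quota, so the in-quota rate 9% applies to the full value.
Duty = €37,161.60 × 9% = €3,344.54.
Total = €140,349.71 + €0.00 + €3,344.54 = €143,694.25.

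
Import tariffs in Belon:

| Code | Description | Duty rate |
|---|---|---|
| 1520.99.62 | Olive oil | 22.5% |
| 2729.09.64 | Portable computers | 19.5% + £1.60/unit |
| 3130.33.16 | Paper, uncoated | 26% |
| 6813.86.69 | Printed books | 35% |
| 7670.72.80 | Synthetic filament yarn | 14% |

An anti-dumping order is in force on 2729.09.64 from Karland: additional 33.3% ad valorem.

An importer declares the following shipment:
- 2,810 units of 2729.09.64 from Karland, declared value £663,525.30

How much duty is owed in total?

Line 1 (2729.09.64, Karland, 2,810 units, £663,525.30):
Base rate for 2729.09.64 is 19.5% + £1.60/unit.
Additional duty on 2729.09.64 from Karland: +33.3%. Applied ad valorem rate: 19.5% + 33.3% = 52.8%.
Duty = £663,525.30 × 52.8% + 2,810 × £1.60 = £354,837.36.

£354,837.36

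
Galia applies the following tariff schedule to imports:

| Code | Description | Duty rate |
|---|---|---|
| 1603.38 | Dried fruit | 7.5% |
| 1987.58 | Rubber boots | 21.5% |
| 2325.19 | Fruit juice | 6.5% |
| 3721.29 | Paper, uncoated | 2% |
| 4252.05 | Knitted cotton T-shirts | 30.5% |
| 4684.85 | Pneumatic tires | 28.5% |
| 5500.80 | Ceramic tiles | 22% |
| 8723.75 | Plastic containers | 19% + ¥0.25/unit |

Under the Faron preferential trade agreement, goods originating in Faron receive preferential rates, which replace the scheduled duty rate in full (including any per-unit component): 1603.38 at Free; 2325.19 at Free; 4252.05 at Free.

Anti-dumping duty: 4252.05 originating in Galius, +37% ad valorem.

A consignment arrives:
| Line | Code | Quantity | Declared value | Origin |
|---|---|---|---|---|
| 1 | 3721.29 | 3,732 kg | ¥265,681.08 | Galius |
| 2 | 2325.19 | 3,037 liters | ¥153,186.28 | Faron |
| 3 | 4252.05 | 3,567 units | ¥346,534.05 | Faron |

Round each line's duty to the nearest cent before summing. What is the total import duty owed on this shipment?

Line 1 (3721.29, Galius, 3,732 kg, ¥265,681.08):
Base rate for 3721.29 is 2%.
Duty = ¥265,681.08 × 2% = ¥5,313.62.
Line 2 (2325.19, Faron, 3,037 liters, ¥153,186.28):
Base rate for 2325.19 is 6.5%.
Origin Faron qualifies under the Galia–Faron agreement and 2325.19 is covered: preferential rate Free applies instead.
Duty = ¥153,186.28 × 0% = ¥0.00.
Line 3 (4252.05, Faron, 3,567 units, ¥346,534.05):
Base rate for 4252.05 is 30.5%.
Origin Faron qualifies under the Galia–Faron agreement and 4252.05 is covered: preferential rate Free applies instead.
The additional-duty order on 4252.05 targets Galius, not Faron; it does not apply.
Duty = ¥346,534.05 × 0% = ¥0.00.
Total = ¥5,313.62 + ¥0.00 + ¥0.00 = ¥5,313.62.

¥5,313.62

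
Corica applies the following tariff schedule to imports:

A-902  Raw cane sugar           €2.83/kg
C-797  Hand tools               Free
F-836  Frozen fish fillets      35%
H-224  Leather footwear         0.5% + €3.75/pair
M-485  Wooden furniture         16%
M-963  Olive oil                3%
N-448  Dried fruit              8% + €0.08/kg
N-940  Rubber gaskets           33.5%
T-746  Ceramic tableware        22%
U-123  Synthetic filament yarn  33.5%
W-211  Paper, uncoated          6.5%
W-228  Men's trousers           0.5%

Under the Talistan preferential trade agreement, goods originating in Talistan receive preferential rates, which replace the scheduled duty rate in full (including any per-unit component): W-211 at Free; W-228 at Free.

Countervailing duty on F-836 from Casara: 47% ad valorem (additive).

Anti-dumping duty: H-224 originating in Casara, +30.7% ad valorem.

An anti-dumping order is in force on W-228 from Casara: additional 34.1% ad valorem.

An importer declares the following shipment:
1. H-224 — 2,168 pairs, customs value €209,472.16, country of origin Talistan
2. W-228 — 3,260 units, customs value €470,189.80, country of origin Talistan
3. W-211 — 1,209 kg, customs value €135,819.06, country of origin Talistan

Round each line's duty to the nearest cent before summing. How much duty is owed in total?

Line 1 (H-224, Talistan, 2,168 pairs, €209,472.16):
Base rate for H-224 is 0.5% + €3.75/pair.
Origin Talistan is the FTA partner but H-224 is not on the preference list; base rate stands.
The additional-duty order on H-224 targets Casara, not Talistan; it does not apply.
Duty = €209,472.16 × 0.5% + 2,168 × €3.75 = €9,177.36.
Line 2 (W-228, Talistan, 3,260 units, €470,189.80):
Base rate for W-228 is 0.5%.
Origin Talistan qualifies under the Corica–Talistan agreement and W-228 is covered: preferential rate Free applies instead.
The additional-duty order on W-228 targets Casara, not Talistan; it does not apply.
Duty = €470,189.80 × 0% = €0.00.
Line 3 (W-211, Talistan, 1,209 kg, €135,819.06):
Base rate for W-211 is 6.5%.
Origin Talistan qualifies under the Corica–Talistan agreement and W-211 is covered: preferential rate Free applies instead.
Duty = €135,819.06 × 0% = €0.00.
Total = €9,177.36 + €0.00 + €0.00 = €9,177.36.

€9,177.36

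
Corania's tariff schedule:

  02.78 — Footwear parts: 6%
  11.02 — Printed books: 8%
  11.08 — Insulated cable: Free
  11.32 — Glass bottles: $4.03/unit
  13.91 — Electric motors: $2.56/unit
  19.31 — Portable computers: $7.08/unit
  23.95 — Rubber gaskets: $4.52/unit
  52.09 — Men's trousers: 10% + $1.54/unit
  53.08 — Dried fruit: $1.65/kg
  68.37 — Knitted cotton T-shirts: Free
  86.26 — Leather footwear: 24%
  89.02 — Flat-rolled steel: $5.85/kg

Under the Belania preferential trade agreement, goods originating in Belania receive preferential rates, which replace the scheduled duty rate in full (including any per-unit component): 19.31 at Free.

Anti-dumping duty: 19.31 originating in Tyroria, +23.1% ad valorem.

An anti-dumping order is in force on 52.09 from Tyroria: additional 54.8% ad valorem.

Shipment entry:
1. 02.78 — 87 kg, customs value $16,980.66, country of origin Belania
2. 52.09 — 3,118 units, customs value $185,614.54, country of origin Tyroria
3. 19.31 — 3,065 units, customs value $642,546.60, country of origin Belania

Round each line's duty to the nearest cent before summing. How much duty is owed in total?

$126,098.78

Line 1 (02.78, Belania, 87 kg, $16,980.66):
Base rate for 02.78 is 6%.
Origin Belania is the FTA partner but 02.78 is not on the preference list; base rate stands.
Duty = $16,980.66 × 6% = $1,018.84.
Line 2 (52.09, Tyroria, 3,118 units, $185,614.54):
Base rate for 52.09 is 10% + $1.54/unit.
Additional duty on 52.09 from Tyroria: +54.8%. Applied ad valorem rate: 10% + 54.8% = 64.8%.
Duty = $185,614.54 × 64.8% + 3,118 × $1.54 = $125,079.94.
Line 3 (19.31, Belania, 3,065 units, $642,546.60):
Base rate for 19.31 is $7.08/unit.
Origin Belania qualifies under the Corania–Belania agreement and 19.31 is covered: preferential rate Free applies instead.
The additional-duty order on 19.31 targets Tyroria, not Belania; it does not apply.
Duty = $642,546.60 × 0% = $0.00.
Total = $1,018.84 + $125,079.94 + $0.00 = $126,098.78.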